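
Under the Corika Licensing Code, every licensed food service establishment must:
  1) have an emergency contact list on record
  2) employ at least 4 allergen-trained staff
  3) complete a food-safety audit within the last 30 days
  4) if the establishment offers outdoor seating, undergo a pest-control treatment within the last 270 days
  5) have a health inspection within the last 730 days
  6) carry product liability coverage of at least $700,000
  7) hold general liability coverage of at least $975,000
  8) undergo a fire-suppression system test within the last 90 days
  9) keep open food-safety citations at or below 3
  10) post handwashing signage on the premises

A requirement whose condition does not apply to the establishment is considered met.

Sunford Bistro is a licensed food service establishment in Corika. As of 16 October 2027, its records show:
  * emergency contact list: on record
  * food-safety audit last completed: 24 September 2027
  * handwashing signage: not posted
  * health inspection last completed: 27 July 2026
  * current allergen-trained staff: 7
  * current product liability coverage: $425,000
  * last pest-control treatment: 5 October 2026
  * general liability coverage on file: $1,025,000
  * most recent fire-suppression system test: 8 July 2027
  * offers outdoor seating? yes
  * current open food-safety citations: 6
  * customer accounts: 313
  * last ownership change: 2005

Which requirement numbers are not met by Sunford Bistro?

4, 6, 8, 9, 10

1. emergency contact list present → met
2. allergen-trained staff 7 ≥ 4 → met
3. food-safety audit 22 days ago vs limit 30 → met
4. condition 'offers outdoor seating' holds; pest-control treatment 376 days ago vs limit 270 → not met
5. health inspection 446 days ago vs limit 730 → met
6. product liability coverage $425,000 < $700,000 → not met
7. general liability coverage $1,025,000 ≥ $975,000 → met
8. fire-suppression system test 100 days ago vs limit 90 → not met
9. open food-safety citations 6 > 3 → not met
10. handwashing signage absent → not met
Not met: 4, 6, 8, 9, 10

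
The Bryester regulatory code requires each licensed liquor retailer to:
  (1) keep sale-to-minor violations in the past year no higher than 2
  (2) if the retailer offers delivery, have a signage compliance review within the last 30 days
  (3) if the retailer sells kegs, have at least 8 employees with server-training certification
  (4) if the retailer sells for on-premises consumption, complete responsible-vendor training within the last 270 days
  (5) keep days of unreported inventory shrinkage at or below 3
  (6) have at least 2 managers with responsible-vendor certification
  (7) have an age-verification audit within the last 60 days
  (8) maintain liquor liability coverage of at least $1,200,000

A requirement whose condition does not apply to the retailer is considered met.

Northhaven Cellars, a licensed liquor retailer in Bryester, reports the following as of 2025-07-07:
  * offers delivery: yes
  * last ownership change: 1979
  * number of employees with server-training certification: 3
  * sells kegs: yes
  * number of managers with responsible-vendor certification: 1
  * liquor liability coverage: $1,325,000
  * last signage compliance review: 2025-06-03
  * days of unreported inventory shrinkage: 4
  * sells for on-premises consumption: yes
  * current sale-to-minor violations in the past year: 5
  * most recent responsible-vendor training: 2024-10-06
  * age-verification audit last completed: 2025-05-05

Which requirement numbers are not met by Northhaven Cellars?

1, 2, 3, 4, 5, 6, 7

1. sale-to-minor violations in the past year 5 > 2 → not met
2. condition 'offers delivery' holds; signage compliance review 34 days ago vs limit 30 → not met
3. condition 'sells kegs' holds; employees with server-training certification 3 < 8 → not met
4. condition 'sells for on-premises consumption' holds; responsible-vendor training 274 days ago vs limit 270 → not met
5. days of unreported inventory shrinkage 4 > 3 → not met
6. managers with responsible-vendor certification 1 < 2 → not met
7. age-verification audit 63 days ago vs limit 60 → not met
8. liquor liability coverage $1,325,000 ≥ $1,200,000 → met
Not met: 1, 2, 3, 4, 5, 6, 7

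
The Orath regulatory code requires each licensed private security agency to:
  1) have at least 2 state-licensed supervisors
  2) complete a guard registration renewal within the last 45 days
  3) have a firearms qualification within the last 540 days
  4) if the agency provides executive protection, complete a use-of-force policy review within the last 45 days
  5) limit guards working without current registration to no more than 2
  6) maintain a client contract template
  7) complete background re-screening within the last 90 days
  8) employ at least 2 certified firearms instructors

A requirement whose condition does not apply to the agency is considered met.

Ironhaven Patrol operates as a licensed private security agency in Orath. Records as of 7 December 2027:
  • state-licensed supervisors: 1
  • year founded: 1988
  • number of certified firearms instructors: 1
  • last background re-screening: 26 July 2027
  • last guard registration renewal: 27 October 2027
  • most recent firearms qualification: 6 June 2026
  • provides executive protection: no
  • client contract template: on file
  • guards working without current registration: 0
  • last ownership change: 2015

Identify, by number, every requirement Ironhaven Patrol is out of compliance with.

1. state-licensed supervisors 1 < 2 → not met
2. guard registration renewal 41 days ago vs limit 45 → met
3. firearms qualification 549 days ago vs limit 540 → not met
4. condition 'provides executive protection' does not hold → requirement n/a → met
5. guards working without current registration 0 ≤ 2 → met
6. client contract template present → met
7. background re-screening 134 days ago vs limit 90 → not met
8. certified firearms instructors 1 < 2 → not met
Not met: 1, 3, 7, 8

1, 3, 7, 8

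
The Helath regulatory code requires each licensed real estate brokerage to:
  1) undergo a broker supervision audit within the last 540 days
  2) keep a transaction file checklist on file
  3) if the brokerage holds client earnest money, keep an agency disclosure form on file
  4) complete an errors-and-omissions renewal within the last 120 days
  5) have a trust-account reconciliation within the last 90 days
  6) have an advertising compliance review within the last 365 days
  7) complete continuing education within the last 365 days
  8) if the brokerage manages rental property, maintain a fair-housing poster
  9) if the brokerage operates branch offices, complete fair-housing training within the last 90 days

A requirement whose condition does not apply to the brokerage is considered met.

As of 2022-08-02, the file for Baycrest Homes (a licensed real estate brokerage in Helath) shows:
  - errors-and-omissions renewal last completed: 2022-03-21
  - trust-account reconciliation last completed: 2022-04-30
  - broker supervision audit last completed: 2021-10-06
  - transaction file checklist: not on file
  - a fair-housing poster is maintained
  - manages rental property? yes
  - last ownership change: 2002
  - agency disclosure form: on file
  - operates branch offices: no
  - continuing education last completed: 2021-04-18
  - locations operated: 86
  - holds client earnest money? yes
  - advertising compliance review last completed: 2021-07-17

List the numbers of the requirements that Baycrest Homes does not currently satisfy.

1. broker supervision audit 300 days ago vs limit 540 → met
2. transaction file checklist absent → not met
3. condition 'holds client earnest money' holds; agency disclosure form present → met
4. errors-and-omissions renewal 134 days ago vs limit 120 → not met
5. trust-account reconciliation 94 days ago vs limit 90 → not met
6. advertising compliance review 381 days ago vs limit 365 → not met
7. continuing education 471 days ago vs limit 365 → not met
8. condition 'manages rental property' holds; fair-housing poster present → met
9. condition 'operates branch offices' does not hold → requirement n/a → met
Not met: 2, 4, 5, 6, 7

2, 4, 5, 6, 7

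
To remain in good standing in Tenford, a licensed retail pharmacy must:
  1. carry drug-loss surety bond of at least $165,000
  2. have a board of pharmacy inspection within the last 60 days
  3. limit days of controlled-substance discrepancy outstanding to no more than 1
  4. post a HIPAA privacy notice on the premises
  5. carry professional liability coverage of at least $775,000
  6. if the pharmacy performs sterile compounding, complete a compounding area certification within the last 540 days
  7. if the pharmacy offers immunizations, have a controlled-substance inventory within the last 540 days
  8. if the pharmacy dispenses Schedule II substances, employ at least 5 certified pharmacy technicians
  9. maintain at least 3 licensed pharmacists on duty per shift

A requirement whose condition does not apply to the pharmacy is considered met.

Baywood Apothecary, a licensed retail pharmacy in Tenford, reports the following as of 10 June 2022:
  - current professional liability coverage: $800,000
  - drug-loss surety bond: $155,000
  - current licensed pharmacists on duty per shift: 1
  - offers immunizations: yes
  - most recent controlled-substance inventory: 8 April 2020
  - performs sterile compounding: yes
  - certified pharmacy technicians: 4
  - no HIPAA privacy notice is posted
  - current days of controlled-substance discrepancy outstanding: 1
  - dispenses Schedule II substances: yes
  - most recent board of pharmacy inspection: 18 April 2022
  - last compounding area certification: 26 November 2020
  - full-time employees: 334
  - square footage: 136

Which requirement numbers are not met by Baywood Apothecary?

1. drug-loss surety bond $155,000 < $165,000 → not met
2. board of pharmacy inspection 53 days ago vs limit 60 → met
3. days of controlled-substance discrepancy outstanding 1 ≤ 1 → met
4. HIPAA privacy notice absent → not met
5. professional liability coverage $800,000 ≥ $775,000 → met
6. condition 'performs sterile compounding' holds; compounding area certification 561 days ago vs limit 540 → not met
7. condition 'offers immunizations' holds; controlled-substance inventory 793 days ago vs limit 540 → not met
8. condition 'dispenses Schedule II substances' holds; certified pharmacy technicians 4 < 5 → not met
9. licensed pharmacists on duty per shift 1 < 3 → not met
Not met: 1, 4, 6, 7, 8, 9

1, 4, 6, 7, 8, 9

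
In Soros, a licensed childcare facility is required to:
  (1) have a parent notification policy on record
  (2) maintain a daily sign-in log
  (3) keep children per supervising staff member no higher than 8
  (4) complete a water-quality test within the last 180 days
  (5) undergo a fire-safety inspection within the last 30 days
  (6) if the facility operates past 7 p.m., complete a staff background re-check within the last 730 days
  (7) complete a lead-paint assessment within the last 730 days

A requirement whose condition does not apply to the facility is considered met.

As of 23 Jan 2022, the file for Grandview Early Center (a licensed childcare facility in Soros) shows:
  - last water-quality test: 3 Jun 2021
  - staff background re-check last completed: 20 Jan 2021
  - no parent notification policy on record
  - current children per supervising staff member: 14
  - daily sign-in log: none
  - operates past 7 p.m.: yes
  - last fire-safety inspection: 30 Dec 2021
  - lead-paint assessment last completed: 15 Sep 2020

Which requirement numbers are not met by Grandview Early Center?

1. parent notification policy absent → not met
2. daily sign-in log absent → not met
3. children per supervising staff member 14 > 8 → not met
4. water-quality test 234 days ago vs limit 180 → not met
5. fire-safety inspection 24 days ago vs limit 30 → met
6. condition 'operates past 7 p.m.' holds; staff background re-check 368 days ago vs limit 730 → met
7. lead-paint assessment 495 days ago vs limit 730 → met
Not met: 1, 2, 3, 4

1, 2, 3, 4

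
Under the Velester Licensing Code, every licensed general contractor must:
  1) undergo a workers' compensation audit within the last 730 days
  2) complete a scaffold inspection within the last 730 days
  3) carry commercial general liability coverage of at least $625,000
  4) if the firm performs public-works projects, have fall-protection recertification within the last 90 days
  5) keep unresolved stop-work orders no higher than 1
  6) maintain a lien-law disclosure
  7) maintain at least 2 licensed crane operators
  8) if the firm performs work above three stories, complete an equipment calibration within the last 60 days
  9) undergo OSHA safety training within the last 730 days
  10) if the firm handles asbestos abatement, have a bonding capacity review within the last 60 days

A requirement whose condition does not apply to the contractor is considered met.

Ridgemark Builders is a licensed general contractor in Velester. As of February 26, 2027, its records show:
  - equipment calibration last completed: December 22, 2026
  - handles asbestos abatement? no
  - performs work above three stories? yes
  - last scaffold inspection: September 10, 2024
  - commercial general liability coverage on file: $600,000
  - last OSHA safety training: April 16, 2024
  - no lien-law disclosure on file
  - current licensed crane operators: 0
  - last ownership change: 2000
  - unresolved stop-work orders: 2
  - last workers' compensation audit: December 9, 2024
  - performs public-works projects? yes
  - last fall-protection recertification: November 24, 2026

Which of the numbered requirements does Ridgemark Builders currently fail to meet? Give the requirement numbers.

1. workers' compensation audit 809 days ago vs limit 730 → not met
2. scaffold inspection 899 days ago vs limit 730 → not met
3. commercial general liability coverage $600,000 < $625,000 → not met
4. condition 'performs public-works projects' holds; fall-protection recertification 94 days ago vs limit 90 → not met
5. unresolved stop-work orders 2 > 1 → not met
6. lien-law disclosure absent → not met
7. licensed crane operators 0 < 2 → not met
8. condition 'performs work above three stories' holds; equipment calibration 66 days ago vs limit 60 → not met
9. OSHA safety training 1046 days ago vs limit 730 → not met
10. condition 'handles asbestos abatement' does not hold → requirement n/a → met
Not met: 1, 2, 3, 4, 5, 6, 7, 8, 9

1, 2, 3, 4, 5, 6, 7, 8, 9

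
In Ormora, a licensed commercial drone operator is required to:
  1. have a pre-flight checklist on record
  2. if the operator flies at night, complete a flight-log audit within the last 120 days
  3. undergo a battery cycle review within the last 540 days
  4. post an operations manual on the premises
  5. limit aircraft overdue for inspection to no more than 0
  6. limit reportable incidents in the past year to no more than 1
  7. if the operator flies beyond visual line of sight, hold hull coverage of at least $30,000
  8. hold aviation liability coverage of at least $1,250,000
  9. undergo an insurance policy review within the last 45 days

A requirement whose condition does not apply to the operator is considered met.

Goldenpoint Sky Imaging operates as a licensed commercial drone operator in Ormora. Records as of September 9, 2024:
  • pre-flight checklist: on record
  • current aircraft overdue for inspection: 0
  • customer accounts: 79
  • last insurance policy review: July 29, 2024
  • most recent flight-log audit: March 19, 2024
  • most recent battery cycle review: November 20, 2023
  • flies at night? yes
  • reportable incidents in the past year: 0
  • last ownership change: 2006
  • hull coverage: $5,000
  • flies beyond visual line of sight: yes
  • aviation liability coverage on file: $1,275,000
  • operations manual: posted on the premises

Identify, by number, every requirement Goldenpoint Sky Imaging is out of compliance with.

1. pre-flight checklist present → met
2. condition 'flies at night' holds; flight-log audit 174 days ago vs limit 120 → not met
3. battery cycle review 294 days ago vs limit 540 → met
4. operations manual present → met
5. aircraft overdue for inspection 0 ≤ 0 → met
6. reportable incidents in the past year 0 ≤ 1 → met
7. condition 'flies beyond visual line of sight' holds; hull coverage $5,000 < $30,000 → not met
8. aviation liability coverage $1,275,000 ≥ $1,250,000 → met
9. insurance policy review 42 days ago vs limit 45 → met
Not met: 2, 7

2, 7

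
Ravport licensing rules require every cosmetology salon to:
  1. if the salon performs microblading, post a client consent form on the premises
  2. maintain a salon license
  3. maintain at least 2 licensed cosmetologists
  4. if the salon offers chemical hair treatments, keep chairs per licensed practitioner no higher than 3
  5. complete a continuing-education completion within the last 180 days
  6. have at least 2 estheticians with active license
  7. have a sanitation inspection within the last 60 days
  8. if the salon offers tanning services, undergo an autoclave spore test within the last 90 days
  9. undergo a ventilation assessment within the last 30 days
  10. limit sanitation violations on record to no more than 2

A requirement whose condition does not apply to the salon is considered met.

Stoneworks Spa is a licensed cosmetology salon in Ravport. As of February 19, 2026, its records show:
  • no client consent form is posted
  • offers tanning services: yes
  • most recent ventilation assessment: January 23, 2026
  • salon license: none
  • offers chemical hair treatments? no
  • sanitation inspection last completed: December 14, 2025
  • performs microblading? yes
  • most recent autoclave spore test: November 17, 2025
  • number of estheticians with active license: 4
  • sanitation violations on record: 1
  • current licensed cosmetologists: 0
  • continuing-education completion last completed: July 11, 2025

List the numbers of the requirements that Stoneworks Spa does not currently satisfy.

1, 2, 3, 5, 7, 8

1. condition 'performs microblading' holds; client consent form absent → not met
2. salon license absent → not met
3. licensed cosmetologists 0 < 2 → not met
4. condition 'offers chemical hair treatments' does not hold → requirement n/a → met
5. continuing-education completion 223 days ago vs limit 180 → not met
6. estheticians with active license 4 ≥ 2 → met
7. sanitation inspection 67 days ago vs limit 60 → not met
8. condition 'offers tanning services' holds; autoclave spore test 94 days ago vs limit 90 → not met
9. ventilation assessment 27 days ago vs limit 30 → met
10. sanitation violations on record 1 ≤ 2 → met
Not met: 1, 2, 3, 5, 7, 8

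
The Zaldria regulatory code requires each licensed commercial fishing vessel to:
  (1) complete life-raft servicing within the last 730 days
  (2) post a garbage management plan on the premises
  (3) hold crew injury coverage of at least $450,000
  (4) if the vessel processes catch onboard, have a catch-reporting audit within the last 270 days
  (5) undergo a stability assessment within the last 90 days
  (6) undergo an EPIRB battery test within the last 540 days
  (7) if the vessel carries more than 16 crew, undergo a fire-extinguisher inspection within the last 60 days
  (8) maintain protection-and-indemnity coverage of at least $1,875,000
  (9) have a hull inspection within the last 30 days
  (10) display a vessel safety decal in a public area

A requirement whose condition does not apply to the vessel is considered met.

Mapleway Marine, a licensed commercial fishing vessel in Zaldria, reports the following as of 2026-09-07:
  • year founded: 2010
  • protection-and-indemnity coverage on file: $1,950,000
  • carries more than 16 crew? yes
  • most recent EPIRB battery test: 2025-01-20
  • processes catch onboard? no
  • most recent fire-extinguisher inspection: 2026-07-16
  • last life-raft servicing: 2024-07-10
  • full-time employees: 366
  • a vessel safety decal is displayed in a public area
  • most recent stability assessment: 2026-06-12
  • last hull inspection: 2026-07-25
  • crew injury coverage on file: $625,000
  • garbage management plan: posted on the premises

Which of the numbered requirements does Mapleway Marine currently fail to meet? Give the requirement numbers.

1. life-raft servicing 789 days ago vs limit 730 → not met
2. garbage management plan present → met
3. crew injury coverage $625,000 ≥ $450,000 → met
4. condition 'processes catch onboard' does not hold → requirement n/a → met
5. stability assessment 87 days ago vs limit 90 → met
6. EPIRB battery test 595 days ago vs limit 540 → not met
7. condition 'carries more than 16 crew' holds; fire-extinguisher inspection 53 days ago vs limit 60 → met
8. protection-and-indemnity coverage $1,950,000 ≥ $1,875,000 → met
9. hull inspection 44 days ago vs limit 30 → not met
10. vessel safety decal present → met
Not met: 1, 6, 9

1, 6, 9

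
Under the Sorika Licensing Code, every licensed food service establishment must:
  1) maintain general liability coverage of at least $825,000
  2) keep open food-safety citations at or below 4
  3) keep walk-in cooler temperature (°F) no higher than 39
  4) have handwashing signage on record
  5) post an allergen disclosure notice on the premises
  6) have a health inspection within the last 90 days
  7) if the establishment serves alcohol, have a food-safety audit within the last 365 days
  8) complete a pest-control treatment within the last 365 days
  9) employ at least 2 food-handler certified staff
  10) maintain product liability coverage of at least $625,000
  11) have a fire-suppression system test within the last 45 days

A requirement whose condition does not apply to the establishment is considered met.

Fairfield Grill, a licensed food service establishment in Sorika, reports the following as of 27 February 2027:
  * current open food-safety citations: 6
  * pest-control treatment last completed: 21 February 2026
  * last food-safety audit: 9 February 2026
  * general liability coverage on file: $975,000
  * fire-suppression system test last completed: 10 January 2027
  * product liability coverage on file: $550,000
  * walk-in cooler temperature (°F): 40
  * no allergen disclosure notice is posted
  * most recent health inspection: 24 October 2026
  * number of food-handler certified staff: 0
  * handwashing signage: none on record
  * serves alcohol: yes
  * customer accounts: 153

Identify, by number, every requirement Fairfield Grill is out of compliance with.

1. general liability coverage $975,000 ≥ $825,000 → met
2. open food-safety citations 6 > 4 → not met
3. walk-in cooler temperature (°F) 40 > 39 → not met
4. handwashing signage absent → not met
5. allergen disclosure notice absent → not met
6. health inspection 126 days ago vs limit 90 → not met
7. condition 'serves alcohol' holds; food-safety audit 383 days ago vs limit 365 → not met
8. pest-control treatment 371 days ago vs limit 365 → not met
9. food-handler certified staff 0 < 2 → not met
10. product liability coverage $550,000 < $625,000 → not met
11. fire-suppression system test 48 days ago vs limit 45 → not met
Not met: 2, 3, 4, 5, 6, 7, 8, 9, 10, 11

2, 3, 4, 5, 6, 7, 8, 9, 10, 11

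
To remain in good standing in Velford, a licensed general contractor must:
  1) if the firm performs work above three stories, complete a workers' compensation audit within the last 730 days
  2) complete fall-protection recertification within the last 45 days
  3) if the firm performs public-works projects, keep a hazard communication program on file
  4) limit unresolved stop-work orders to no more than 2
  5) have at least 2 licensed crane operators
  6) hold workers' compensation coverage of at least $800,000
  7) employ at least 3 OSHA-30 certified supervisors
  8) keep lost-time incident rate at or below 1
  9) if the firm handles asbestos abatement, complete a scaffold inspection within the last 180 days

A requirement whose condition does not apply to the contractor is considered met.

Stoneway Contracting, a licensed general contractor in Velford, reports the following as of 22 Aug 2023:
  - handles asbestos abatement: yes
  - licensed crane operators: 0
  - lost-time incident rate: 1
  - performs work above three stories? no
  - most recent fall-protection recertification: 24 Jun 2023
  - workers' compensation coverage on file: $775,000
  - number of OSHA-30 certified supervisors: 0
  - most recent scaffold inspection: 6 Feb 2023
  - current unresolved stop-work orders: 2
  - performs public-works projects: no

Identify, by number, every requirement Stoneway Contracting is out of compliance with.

2, 5, 6, 7, 9

1. condition 'performs work above three stories' does not hold → requirement n/a → met
2. fall-protection recertification 59 days ago vs limit 45 → not met
3. condition 'performs public-works projects' does not hold → requirement n/a → met
4. unresolved stop-work orders 2 ≤ 2 → met
5. licensed crane operators 0 < 2 → not met
6. workers' compensation coverage $775,000 < $800,000 → not met
7. OSHA-30 certified supervisors 0 < 3 → not met
8. lost-time incident rate 1 ≤ 1 → met
9. condition 'handles asbestos abatement' holds; scaffold inspection 197 days ago vs limit 180 → not met
Not met: 2, 5, 6, 7, 9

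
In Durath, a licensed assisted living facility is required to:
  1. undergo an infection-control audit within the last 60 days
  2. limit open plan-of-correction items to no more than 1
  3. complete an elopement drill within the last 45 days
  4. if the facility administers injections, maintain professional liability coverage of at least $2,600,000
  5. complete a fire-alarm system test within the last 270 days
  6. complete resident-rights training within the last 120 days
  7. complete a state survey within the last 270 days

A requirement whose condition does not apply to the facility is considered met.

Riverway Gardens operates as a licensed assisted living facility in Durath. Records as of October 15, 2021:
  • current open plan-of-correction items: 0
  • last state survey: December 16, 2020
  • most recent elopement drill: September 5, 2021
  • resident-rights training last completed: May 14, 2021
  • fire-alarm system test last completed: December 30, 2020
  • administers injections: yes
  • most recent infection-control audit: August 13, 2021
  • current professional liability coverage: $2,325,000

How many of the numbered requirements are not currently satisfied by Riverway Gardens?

1. infection-control audit 63 days ago vs limit 60 → not met
2. open plan-of-correction items 0 ≤ 1 → met
3. elopement drill 40 days ago vs limit 45 → met
4. condition 'administers injections' holds; professional liability coverage $2,325,000 < $2,600,000 → not met
5. fire-alarm system test 289 days ago vs limit 270 → not met
6. resident-rights training 154 days ago vs limit 120 → not met
7. state survey 303 days ago vs limit 270 → not met
Not met: 5 of 7

5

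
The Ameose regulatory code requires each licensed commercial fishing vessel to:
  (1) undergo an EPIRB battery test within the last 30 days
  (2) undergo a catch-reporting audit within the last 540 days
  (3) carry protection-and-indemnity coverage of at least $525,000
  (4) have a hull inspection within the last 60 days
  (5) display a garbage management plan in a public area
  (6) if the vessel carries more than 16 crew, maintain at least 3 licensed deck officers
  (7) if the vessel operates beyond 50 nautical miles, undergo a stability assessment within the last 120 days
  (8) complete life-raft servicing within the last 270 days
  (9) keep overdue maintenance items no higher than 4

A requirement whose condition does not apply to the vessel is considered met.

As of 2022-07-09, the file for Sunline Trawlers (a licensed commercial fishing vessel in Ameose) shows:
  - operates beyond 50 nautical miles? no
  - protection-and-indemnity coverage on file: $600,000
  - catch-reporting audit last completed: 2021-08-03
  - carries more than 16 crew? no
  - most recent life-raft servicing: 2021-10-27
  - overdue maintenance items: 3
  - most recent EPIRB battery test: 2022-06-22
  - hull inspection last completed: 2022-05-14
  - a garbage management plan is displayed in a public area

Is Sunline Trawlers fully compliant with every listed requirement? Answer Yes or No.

1. EPIRB battery test 17 days ago vs limit 30 → met
2. catch-reporting audit 340 days ago vs limit 540 → met
3. protection-and-indemnity coverage $600,000 ≥ $525,000 → met
4. hull inspection 56 days ago vs limit 60 → met
5. garbage management plan present → met
6. condition 'carries more than 16 crew' does not hold → requirement n/a → met
7. condition 'operates beyond 50 nautical miles' does not hold → requirement n/a → met
8. life-raft servicing 255 days ago vs limit 270 → met
9. overdue maintenance items 3 ≤ 4 → met
All met.

Yes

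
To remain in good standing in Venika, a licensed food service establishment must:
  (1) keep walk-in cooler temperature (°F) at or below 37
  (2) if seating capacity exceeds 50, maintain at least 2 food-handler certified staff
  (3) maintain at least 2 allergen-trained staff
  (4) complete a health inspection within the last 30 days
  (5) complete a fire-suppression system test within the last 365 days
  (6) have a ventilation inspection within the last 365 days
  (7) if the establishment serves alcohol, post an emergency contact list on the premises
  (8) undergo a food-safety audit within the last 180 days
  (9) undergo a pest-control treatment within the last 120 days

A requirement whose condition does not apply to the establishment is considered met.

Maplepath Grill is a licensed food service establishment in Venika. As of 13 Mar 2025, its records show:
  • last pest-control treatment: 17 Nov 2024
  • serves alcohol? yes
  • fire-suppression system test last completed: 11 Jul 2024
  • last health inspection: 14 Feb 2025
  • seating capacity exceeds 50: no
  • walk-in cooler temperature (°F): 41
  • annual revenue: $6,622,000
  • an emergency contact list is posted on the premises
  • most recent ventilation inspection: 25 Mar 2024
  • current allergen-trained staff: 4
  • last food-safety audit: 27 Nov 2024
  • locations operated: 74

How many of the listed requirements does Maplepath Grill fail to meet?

1

1. walk-in cooler temperature (°F) 41 > 37 → not met
2. condition 'seating capacity exceeds 50' does not hold → requirement n/a → met
3. allergen-trained staff 4 ≥ 2 → met
4. health inspection 27 days ago vs limit 30 → met
5. fire-suppression system test 245 days ago vs limit 365 → met
6. ventilation inspection 353 days ago vs limit 365 → met
7. condition 'serves alcohol' holds; emergency contact list present → met
8. food-safety audit 106 days ago vs limit 180 → met
9. pest-control treatment 116 days ago vs limit 120 → met
Not met: 1 of 9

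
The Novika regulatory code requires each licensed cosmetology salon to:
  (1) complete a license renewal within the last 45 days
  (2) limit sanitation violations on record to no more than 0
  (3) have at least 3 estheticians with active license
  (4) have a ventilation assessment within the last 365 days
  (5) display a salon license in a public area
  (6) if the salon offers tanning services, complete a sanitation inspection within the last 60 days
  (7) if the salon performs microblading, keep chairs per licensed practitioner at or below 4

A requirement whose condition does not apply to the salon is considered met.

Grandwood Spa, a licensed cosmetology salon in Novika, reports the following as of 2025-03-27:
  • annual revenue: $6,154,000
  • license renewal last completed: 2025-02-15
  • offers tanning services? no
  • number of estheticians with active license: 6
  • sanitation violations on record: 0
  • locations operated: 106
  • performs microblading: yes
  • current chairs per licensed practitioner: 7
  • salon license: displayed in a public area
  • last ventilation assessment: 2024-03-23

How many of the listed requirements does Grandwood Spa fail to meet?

1. license renewal 40 days ago vs limit 45 → met
2. sanitation violations on record 0 ≤ 0 → met
3. estheticians with active license 6 ≥ 3 → met
4. ventilation assessment 369 days ago vs limit 365 → not met
5. salon license present → met
6. condition 'offers tanning services' does not hold → requirement n/a → met
7. condition 'performs microblading' holds; chairs per licensed practitioner 7 > 4 → not met
Not met: 2 of 7

2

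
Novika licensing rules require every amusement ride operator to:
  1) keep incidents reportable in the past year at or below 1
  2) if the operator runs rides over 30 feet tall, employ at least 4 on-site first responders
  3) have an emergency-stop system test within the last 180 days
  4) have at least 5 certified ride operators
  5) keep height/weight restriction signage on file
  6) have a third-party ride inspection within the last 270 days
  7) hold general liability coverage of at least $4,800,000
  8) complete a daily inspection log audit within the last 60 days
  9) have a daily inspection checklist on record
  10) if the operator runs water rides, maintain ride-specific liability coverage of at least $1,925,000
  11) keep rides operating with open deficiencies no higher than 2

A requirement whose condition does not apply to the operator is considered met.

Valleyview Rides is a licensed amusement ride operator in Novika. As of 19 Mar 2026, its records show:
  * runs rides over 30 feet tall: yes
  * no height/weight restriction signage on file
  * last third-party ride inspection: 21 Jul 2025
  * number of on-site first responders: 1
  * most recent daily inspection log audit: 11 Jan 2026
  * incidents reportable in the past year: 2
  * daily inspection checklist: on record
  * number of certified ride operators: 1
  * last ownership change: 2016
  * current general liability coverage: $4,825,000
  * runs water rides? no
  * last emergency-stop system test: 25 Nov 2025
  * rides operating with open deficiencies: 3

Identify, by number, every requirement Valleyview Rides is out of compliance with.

1. incidents reportable in the past year 2 > 1 → not met
2. condition 'runs rides over 30 feet tall' holds; on-site first responders 1 < 4 → not met
3. emergency-stop system test 114 days ago vs limit 180 → met
4. certified ride operators 1 < 5 → not met
5. height/weight restriction signage absent → not met
6. third-party ride inspection 241 days ago vs limit 270 → met
7. general liability coverage $4,825,000 ≥ $4,800,000 → met
8. daily inspection log audit 67 days ago vs limit 60 → not met
9. daily inspection checklist present → met
10. condition 'runs water rides' does not hold → requirement n/a → met
11. rides operating with open deficiencies 3 > 2 → not met
Not met: 1, 2, 4, 5, 8, 11

1, 2, 4, 5, 8, 11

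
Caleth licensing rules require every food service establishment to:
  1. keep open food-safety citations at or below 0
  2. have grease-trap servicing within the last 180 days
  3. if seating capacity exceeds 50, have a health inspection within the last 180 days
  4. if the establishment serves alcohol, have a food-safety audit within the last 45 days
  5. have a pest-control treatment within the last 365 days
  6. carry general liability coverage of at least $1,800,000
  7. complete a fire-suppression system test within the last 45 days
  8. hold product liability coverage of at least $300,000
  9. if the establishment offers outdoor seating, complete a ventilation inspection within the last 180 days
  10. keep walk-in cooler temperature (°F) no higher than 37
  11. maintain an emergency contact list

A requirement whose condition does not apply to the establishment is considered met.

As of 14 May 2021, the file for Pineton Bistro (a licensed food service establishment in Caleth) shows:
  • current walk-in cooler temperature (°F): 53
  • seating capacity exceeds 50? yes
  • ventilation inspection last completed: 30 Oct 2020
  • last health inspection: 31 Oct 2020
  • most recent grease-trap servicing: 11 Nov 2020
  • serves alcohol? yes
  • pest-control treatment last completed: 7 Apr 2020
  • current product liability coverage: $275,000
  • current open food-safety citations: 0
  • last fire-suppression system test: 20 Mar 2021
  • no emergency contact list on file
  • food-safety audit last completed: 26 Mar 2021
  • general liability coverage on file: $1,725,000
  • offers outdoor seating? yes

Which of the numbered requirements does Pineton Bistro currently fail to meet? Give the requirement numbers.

2, 3, 4, 5, 6, 7, 8, 9, 10, 11

1. open food-safety citations 0 ≤ 0 → met
2. grease-trap servicing 184 days ago vs limit 180 → not met
3. condition 'seating capacity exceeds 50' holds; health inspection 195 days ago vs limit 180 → not met
4. condition 'serves alcohol' holds; food-safety audit 49 days ago vs limit 45 → not met
5. pest-control treatment 402 days ago vs limit 365 → not met
6. general liability coverage $1,725,000 < $1,800,000 → not met
7. fire-suppression system test 55 days ago vs limit 45 → not met
8. product liability coverage $275,000 < $300,000 → not met
9. condition 'offers outdoor seating' holds; ventilation inspection 196 days ago vs limit 180 → not met
10. walk-in cooler temperature (°F) 53 > 37 → not met
11. emergency contact list absent → not met
Not met: 2, 3, 4, 5, 6, 7, 8, 9, 10, 11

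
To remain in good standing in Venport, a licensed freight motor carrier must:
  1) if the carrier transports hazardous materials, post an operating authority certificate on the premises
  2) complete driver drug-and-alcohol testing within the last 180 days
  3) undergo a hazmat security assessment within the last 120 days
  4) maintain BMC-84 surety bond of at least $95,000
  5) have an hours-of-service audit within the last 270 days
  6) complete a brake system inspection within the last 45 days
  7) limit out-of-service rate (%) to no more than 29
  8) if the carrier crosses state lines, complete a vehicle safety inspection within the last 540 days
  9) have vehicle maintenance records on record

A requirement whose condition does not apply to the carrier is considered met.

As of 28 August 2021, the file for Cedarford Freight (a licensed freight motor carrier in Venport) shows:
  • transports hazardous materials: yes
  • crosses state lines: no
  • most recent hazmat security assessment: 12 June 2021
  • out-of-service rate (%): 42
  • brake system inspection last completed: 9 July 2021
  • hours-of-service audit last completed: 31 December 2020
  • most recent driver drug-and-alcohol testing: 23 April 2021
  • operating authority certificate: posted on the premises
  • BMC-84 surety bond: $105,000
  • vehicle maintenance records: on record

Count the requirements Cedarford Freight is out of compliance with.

1. condition 'transports hazardous materials' holds; operating authority certificate present → met
2. driver drug-and-alcohol testing 127 days ago vs limit 180 → met
3. hazmat security assessment 77 days ago vs limit 120 → met
4. BMC-84 surety bond $105,000 ≥ $95,000 → met
5. hours-of-service audit 240 days ago vs limit 270 → met
6. brake system inspection 50 days ago vs limit 45 → not met
7. out-of-service rate (%) 42 > 29 → not met
8. condition 'crosses state lines' does not hold → requirement n/a → met
9. vehicle maintenance records present → met
Not met: 2 of 9

2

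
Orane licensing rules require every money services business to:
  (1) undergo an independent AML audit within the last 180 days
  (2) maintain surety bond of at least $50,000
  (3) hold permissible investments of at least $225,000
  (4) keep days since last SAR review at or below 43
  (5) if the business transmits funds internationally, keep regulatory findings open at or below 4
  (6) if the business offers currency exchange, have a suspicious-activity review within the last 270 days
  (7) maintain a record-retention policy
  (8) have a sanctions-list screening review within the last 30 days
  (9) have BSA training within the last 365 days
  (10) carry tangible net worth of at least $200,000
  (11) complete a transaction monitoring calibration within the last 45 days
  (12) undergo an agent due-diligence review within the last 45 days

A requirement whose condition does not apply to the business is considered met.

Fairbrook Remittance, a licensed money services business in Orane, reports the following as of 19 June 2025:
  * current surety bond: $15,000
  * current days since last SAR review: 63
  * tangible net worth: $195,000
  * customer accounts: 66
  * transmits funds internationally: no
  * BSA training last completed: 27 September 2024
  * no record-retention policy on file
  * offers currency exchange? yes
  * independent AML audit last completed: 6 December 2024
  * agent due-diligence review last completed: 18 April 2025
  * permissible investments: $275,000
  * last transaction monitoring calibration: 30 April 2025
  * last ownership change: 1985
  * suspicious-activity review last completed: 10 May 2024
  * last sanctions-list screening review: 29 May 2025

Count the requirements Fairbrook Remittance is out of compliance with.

8

1. independent AML audit 195 days ago vs limit 180 → not met
2. surety bond $15,000 < $50,000 → not met
3. permissible investments $275,000 ≥ $225,000 → met
4. days since last SAR review 63 > 43 → not met
5. condition 'transmits funds internationally' does not hold → requirement n/a → met
6. condition 'offers currency exchange' holds; suspicious-activity review 405 days ago vs limit 270 → not met
7. record-retention policy absent → not met
8. sanctions-list screening review 21 days ago vs limit 30 → met
9. BSA training 265 days ago vs limit 365 → met
10. tangible net worth $195,000 < $200,000 → not met
11. transaction monitoring calibration 50 days ago vs limit 45 → not met
12. agent due-diligence review 62 days ago vs limit 45 → not met
Not met: 8 of 12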